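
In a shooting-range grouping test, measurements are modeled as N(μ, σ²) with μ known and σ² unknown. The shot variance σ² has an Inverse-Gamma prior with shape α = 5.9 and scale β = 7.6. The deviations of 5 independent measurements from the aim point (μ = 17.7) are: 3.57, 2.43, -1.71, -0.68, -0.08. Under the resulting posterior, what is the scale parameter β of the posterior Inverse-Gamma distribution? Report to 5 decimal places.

18.62135

With known mean μ and an Inverse-Gamma(α, β) prior on σ², the Normal likelihood is conjugate: posterior is Inv-Gamma(α + n/2, β + Σ(xᵢ−μ)²/2).
Σ(xᵢ−μ)² = (3.57)² + (2.43)² + (-1.71)² + (-0.68)² + (-0.08)² = 22.0427.
Posterior: Inv-Gamma(5.9 + 5/2, 7.6 + 22.0427/2) = Inv-Gamma(8.40, 18.62135).
Posterior β = 18.62135.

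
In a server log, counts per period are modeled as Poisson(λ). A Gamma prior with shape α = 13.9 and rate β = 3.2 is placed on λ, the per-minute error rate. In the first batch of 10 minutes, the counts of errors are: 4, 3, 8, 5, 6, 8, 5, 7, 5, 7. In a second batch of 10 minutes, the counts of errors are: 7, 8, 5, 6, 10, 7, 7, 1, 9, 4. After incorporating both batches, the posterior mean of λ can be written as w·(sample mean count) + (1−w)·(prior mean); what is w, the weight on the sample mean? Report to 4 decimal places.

0.8621

With a Gamma(shape α, rate β) prior, the Poisson likelihood is conjugate: the posterior is Gamma(α + ΣXᵢ, β + n).
Total number of minutes: n = 10 + 10 = 20.
Posterior mean = (α₀+S)/(β₀+n) = [n/(β₀+n)]·(S/n) + [β₀/(β₀+n)]·(α₀/β₀), so only n and β₀ enter the weight.
Weight on data w = n/(β₀+n) = 20/(3.2+20) = 20/23.2 = 0.8621.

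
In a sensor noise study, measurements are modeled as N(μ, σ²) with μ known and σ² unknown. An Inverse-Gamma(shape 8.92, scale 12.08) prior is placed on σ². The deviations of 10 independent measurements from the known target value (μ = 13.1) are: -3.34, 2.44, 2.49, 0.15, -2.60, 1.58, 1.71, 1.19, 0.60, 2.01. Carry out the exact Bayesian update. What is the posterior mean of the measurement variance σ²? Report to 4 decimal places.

2.5344

With known mean μ and an Inverse-Gamma(α, β) prior on σ², the Normal likelihood is conjugate: posterior is Inv-Gamma(α + n/2, β + Σ(xᵢ−μ)²/2).
Σ(xᵢ−μ)² = (-3.34)² + (2.44)² + (2.49)² + (0.15)² + (-2.60)² + (1.58)² + (1.71)² + (1.19)² + (0.60)² + (2.01)² = 41.3285.
Posterior: Inv-Gamma(8.92 + 10/2, 12.08 + 41.3285/2) = Inv-Gamma(13.92, 32.74425).
E[σ²|data] = β/(α−1) = 32.74425/12.92 = 2.5344.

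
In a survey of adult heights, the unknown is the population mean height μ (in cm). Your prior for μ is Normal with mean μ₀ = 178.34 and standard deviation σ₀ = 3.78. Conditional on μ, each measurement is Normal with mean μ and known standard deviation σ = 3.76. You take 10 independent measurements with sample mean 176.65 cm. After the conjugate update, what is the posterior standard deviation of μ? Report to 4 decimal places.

1.1342

For Normal data with known variance σ², a Normal(μ₀, σ₀²) prior on μ is conjugate. Posterior precision = 1/σ₀² + n/σ²; posterior mean is the precision-weighted average of μ₀ and x̄.
σ₀² = 3.78² = 14.2884, σ² = 3.76² = 14.1376; σ² + n·σ₀² = 14.1376 + 10·14.2884 = 157.0216.
Posterior precision = 1/σ₀² + n/σ² = 1/14.2884 + 10/14.1376 = (σ² + n·σ₀²)/(σ₀²σ²) = 157.0216/(14.2884·14.1376); posterior variance σₙ² = σ₀²σ²/(σ² + n·σ₀²) = 14.2884·14.1376/157.0216 = 1.286471.
Posterior SD = √σₙ² = √(14.2884·14.1376/157.0216) = 1.1342.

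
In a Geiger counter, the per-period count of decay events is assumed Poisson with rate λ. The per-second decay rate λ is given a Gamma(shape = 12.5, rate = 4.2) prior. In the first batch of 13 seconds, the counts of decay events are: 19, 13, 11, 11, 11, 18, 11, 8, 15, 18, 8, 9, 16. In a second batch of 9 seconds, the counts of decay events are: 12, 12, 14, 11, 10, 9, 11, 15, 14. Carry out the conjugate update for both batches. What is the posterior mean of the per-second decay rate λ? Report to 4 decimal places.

With a Gamma(shape α, rate β) prior, the Poisson likelihood is conjugate: the posterior is Gamma(α + ΣXᵢ, β + n).
Batch 1: sum of counts S = 168 over n = 13 seconds.
After batch 1: Gamma(α+S, β+n) = Gamma(12.5+168, 4.2+13) = Gamma(180.5, 17.2).
Batch 2: sum of counts S = 108 over n = 9 seconds.
After batch 2: Gamma(α+S, β+n) = Gamma(180.5+108, 17.2+9) = Gamma(288.5, 26.2).
Posterior mean = α/β = 288.5/26.2 = 11.0115.

11.0115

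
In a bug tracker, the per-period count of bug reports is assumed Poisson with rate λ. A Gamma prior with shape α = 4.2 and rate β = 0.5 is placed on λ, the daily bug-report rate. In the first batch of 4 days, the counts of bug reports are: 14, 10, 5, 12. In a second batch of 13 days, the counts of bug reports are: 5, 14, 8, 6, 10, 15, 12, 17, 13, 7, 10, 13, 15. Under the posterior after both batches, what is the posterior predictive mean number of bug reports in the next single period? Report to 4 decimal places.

10.8686

With a Gamma(shape α, rate β) prior, the Poisson likelihood is conjugate: the posterior is Gamma(α + ΣXᵢ, β + n).
Batch 1: sum of counts S = 41 over n = 4 days.
After batch 1: Gamma(α+S, β+n) = Gamma(4.2+41, 0.5+4) = Gamma(45.2, 4.5).
Batch 2: sum of counts S = 145 over n = 13 days.
After batch 2: Gamma(α+S, β+n) = Gamma(45.2+145, 4.5+13) = Gamma(190.2, 17.5).
The predictive distribution for one future period is NegBinom with mean α/β = 10.8686.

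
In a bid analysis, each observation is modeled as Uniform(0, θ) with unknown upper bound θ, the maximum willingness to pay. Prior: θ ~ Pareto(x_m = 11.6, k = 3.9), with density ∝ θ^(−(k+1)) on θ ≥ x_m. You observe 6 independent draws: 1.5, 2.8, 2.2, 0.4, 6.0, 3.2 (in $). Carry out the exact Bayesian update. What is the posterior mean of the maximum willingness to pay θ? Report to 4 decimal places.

A Pareto(scale x_m, shape k) prior on the upper bound θ of Uniform(0, θ) is conjugate: posterior is Pareto(max(x_m, max xᵢ), k + n).
Sample maximum = 6.0; prior scale x_m = 11.6 → posterior scale = max = 11.6.
Posterior shape = 3.9 + 6 = 9.9.
E[θ|data] = k·x_m/(k−1) = 9.9·11.6/8.9 = 12.9034.

12.9034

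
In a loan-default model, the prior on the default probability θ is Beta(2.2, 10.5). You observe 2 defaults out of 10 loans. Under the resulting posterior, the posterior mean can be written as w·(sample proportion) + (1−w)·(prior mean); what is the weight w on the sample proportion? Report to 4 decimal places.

0.4405

The Beta prior is conjugate to a Binomial/Bernoulli likelihood; the update adds successes to α and failures to β.
Posterior mean = (α₀+k)/(α₀+β₀+n) = [n/(α₀+β₀+n)]·(k/n) + [(α₀+β₀)/(α₀+β₀+n)]·α₀/(α₀+β₀), so only n and the prior enter the weight.
The weight on the data is w = n/(α₀+β₀+n) = 10/(2.2+10.5+10) = 10/22.7 = 0.4405.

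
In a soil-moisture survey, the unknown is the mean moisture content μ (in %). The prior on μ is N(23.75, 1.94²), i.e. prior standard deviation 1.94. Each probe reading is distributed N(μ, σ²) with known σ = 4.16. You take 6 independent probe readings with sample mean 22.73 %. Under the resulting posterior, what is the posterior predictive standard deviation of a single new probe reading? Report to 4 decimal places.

For Normal data with known variance σ², a Normal(μ₀, σ₀²) prior on μ is conjugate. Posterior precision = 1/σ₀² + n/σ²; posterior mean is the precision-weighted average of μ₀ and x̄.
σ₀² = 1.94² = 3.7636, σ² = 4.16² = 17.3056; σ² + n·σ₀² = 17.3056 + 6·3.7636 = 39.8872.
Posterior precision = 1/σ₀² + n/σ² = 1/3.7636 + 6/17.3056 = (σ² + n·σ₀²)/(σ₀²σ²) = 39.8872/(3.7636·17.3056); posterior variance σₙ² = σ₀²σ²/(σ² + n·σ₀²) = 3.7636·17.3056/39.8872 = 1.632889.
Predictive variance for one new observation = σₙ² + σ² = 3.7636·17.3056/39.8872 + 17.3056 = σ²·(σ₀² + 39.8872)/39.8872 = 17.3056·43.6508/39.8872 = 18.938489; SD = √(17.3056·43.6508/39.8872) = 4.3518.

4.3518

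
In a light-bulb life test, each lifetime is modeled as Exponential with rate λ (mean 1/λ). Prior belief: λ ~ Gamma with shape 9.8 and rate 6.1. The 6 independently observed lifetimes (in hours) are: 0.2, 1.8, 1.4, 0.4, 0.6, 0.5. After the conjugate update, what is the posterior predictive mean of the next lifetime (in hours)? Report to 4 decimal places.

With a Gamma(shape α, rate β) prior on the exponential rate λ, the posterior after n observations with total T = Σxᵢ is Gamma(α+n, β+T).
Sum of observations T = 4.9 hours; n = 6.
Posterior: Gamma(9.8+6, 6.1+4.9) = Gamma(15.8, 11.0).
The predictive distribution for the next observation is Lomax; its mean is β/(α−1) = 11.0/14.8 = 0.7432.

0.7432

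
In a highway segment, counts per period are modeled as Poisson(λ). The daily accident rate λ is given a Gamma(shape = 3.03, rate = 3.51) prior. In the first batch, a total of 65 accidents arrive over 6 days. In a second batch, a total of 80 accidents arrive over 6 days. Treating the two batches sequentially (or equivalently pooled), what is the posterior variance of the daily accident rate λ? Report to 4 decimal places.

With a Gamma(shape α, rate β) prior, the Poisson likelihood is conjugate: the posterior is Gamma(α + ΣXᵢ, β + n).
After batch 1: Gamma(α+S, β+n) = Gamma(3.03+65, 3.51+6) = Gamma(68.03, 9.51).
After batch 2: Gamma(α+S, β+n) = Gamma(68.03+80, 9.51+6) = Gamma(148.03, 15.51).
Var = α/β² = 148.03/15.51² = 0.6154.

0.6154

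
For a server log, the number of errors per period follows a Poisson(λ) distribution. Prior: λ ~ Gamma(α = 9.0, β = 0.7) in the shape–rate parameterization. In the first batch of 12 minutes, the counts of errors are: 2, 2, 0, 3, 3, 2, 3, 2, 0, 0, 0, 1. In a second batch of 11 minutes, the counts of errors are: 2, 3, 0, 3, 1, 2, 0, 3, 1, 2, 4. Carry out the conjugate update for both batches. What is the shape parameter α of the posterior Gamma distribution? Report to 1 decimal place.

48.0

With a Gamma(shape α, rate β) prior, the Poisson likelihood is conjugate: the posterior is Gamma(α + ΣXᵢ, β + n).
Batch 1: sum of counts S = 18 over n = 12 minutes.
After batch 1: Gamma(α+S, β+n) = Gamma(9.0+18, 0.7+12) = Gamma(27.0, 12.7).
Batch 2: sum of counts S = 21 over n = 11 minutes.
After batch 2: Gamma(α+S, β+n) = Gamma(27.0+21, 12.7+11) = Gamma(48.0, 23.7).
Posterior α = 48.0.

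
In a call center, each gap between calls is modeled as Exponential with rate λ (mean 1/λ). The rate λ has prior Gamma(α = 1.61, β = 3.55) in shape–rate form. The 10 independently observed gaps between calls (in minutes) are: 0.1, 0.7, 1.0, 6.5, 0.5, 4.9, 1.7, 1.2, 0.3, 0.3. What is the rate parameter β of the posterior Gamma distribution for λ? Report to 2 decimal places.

20.75

With a Gamma(shape α, rate β) prior on the exponential rate λ, the posterior after n observations with total T = Σxᵢ is Gamma(α+n, β+T).
Sum of observations T = 17.2 minutes; n = 10.
Posterior: Gamma(1.61+10, 3.55+17.2) = Gamma(11.61, 20.75).
Posterior β = 20.75.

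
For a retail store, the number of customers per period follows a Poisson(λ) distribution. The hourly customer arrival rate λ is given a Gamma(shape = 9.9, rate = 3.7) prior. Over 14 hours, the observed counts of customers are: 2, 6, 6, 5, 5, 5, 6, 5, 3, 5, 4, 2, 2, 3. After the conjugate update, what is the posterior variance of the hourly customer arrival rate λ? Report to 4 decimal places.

0.2199

With a Gamma(shape α, rate β) prior, the Poisson likelihood is conjugate: the posterior is Gamma(α + ΣXᵢ, β + n).
Sum of counts S = 59 over n = 14 hours.
Posterior: Gamma(α+S, β+n) = Gamma(9.9+59, 3.7+14) = Gamma(68.9, 17.7).
Var = α/β² = 68.9/17.7² = 0.2199.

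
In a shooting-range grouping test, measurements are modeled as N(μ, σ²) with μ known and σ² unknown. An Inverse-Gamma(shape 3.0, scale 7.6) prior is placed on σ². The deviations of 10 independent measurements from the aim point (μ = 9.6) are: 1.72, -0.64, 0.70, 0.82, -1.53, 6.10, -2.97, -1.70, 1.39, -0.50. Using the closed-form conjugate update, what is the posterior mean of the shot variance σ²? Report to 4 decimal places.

5.2267

With known mean μ and an Inverse-Gamma(α, β) prior on σ², the Normal likelihood is conjugate: posterior is Inv-Gamma(α + n/2, β + Σ(xᵢ−μ)²/2).
Σ(xᵢ−μ)² = (1.72)² + (-0.64)² + (0.70)² + (0.82)² + (-1.53)² + (6.10)² + (-2.97)² + (-1.70)² + (1.39)² + (-0.50)² = 57.9743.
Posterior: Inv-Gamma(3.0 + 10/2, 7.6 + 57.9743/2) = Inv-Gamma(8.00, 36.58715).
E[σ²|data] = β/(α−1) = 36.58715/7.00 = 5.2267.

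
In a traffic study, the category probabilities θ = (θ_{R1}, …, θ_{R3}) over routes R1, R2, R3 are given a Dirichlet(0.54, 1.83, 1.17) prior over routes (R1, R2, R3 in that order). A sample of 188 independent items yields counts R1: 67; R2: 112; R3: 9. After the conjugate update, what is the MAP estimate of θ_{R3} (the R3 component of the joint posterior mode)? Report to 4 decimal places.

The Dirichlet prior is conjugate to the Multinomial likelihood: each posterior αⱼ = prior αⱼ + observed count nⱼ.
Posterior concentration: (67.54, 113.83, 10.17), total = 191.54.
Joint mode component: (α_{R3}−1)/(Σα−K) = 9.17/188.54 = 0.0486.

0.0486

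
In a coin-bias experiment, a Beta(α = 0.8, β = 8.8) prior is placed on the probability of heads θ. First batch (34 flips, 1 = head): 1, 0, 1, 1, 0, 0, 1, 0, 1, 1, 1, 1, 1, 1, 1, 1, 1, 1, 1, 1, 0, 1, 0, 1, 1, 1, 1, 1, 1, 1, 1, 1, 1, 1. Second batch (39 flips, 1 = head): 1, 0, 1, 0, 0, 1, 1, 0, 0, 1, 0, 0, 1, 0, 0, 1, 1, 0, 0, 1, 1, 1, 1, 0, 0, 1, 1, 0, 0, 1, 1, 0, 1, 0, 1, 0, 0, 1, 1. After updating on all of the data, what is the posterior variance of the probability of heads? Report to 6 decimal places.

The Beta prior is conjugate to a Binomial/Bernoulli likelihood; the update adds successes to α and failures to β.
After batch 1: Beta(0.8+28, 8.8+6) = Beta(28.8, 14.8).
After batch 2: Beta(28.8+20, 14.8+19) = Beta(48.8, 33.8).
Var = αβ/((α+β)²(α+β+1)) = 48.8·33.8/(82.6²·83.6) = 0.002892.

0.002892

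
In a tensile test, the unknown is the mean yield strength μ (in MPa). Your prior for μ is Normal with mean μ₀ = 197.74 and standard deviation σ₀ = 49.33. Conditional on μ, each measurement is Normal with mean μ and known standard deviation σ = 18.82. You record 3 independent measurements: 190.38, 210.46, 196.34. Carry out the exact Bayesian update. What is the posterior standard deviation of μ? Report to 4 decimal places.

For Normal data with known variance σ², a Normal(μ₀, σ₀²) prior on μ is conjugate. Posterior precision = 1/σ₀² + n/σ²; posterior mean is the precision-weighted average of μ₀ and x̄.
σ₀² = 49.33² = 2433.4489, σ² = 18.82² = 354.1924; σ² + n·σ₀² = 354.1924 + 3·2433.4489 = 7654.5391.
Posterior precision = 1/σ₀² + n/σ² = 1/2433.4489 + 3/354.1924 = (σ² + n·σ₀²)/(σ₀²σ²) = 7654.5391/(2433.4489·354.1924); posterior variance σₙ² = σ₀²σ²/(σ² + n·σ₀²) = 2433.4489·354.1924/7654.5391 = 112.601046.
Posterior SD = √σₙ² = √(2433.4489·354.1924/7654.5391) = 10.6114.

10.6114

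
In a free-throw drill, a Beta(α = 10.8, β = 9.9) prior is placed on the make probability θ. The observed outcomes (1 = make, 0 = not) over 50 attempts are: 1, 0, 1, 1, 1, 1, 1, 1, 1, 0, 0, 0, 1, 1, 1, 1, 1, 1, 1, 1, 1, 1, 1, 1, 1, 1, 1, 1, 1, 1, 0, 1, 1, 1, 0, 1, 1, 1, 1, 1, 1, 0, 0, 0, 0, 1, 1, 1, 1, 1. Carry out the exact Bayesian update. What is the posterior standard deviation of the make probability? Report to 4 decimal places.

0.0531

The Beta prior is conjugate to a Binomial/Bernoulli likelihood; the update adds successes to α and failures to β.
Posterior: Beta(α+k, β+n−k) = Beta(10.8+40, 9.9+10) = Beta(50.8, 19.9).
Var = αβ/((α+β)²(α+β+1)) = 50.8·19.9/(70.7²·71.7) = 0.00282071; SD = √0.00282071 = 0.0531.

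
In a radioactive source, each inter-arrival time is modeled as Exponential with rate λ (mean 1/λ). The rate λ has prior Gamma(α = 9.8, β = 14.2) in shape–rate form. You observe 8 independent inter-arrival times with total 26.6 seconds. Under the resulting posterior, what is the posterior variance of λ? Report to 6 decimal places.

0.010693

With a Gamma(shape α, rate β) prior on the exponential rate λ, the posterior after n observations with total T = Σxᵢ is Gamma(α+n, β+T).
Posterior: Gamma(9.8+8, 14.2+26.6) = Gamma(17.8, 40.8).
Var = α/β² = 0.010693.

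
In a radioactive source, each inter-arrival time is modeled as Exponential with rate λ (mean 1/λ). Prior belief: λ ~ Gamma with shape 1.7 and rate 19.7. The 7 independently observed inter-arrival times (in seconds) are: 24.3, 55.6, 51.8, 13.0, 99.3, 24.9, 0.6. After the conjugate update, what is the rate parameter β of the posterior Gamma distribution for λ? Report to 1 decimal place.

289.2

With a Gamma(shape α, rate β) prior on the exponential rate λ, the posterior after n observations with total T = Σxᵢ is Gamma(α+n, β+T).
Sum of observations T = 269.5 seconds; n = 7.
Posterior: Gamma(1.7+7, 19.7+269.5) = Gamma(8.7, 289.2).
Posterior β = 289.2.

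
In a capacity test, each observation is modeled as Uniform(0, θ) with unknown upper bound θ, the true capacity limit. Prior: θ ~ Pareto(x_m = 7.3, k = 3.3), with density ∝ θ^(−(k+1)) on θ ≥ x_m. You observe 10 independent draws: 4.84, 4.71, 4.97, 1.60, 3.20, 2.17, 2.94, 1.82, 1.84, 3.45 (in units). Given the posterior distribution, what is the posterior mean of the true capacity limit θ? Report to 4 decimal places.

7.8935

A Pareto(scale x_m, shape k) prior on the upper bound θ of Uniform(0, θ) is conjugate: posterior is Pareto(max(x_m, max xᵢ), k + n).
Sample maximum = 4.97; prior scale x_m = 7.3 → posterior scale = max = 7.30.
Posterior shape = 3.3 + 10 = 13.3.
E[θ|data] = k·x_m/(k−1) = 13.3·7.30/12.3 = 7.8935.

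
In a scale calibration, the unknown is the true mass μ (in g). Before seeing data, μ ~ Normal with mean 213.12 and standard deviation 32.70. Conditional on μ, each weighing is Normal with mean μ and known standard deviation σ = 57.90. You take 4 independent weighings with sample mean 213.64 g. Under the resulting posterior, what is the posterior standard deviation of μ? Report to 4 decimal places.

For Normal data with known variance σ², a Normal(μ₀, σ₀²) prior on μ is conjugate. Posterior precision = 1/σ₀² + n/σ²; posterior mean is the precision-weighted average of μ₀ and x̄.
σ₀² = 32.70² = 1069.29, σ² = 57.90² = 3352.41; σ² + n·σ₀² = 3352.41 + 4·1069.29 = 7629.57.
Posterior precision = 1/σ₀² + n/σ² = 1/1069.29 + 4/3352.41 = (σ² + n·σ₀²)/(σ₀²σ²) = 7629.57/(1069.29·3352.41); posterior variance σₙ² = σ₀²σ²/(σ² + n·σ₀²) = 1069.29·3352.41/7629.57 = 469.842794.
Posterior SD = √σₙ² = √(1069.29·3352.41/7629.57) = 21.6759.

21.6759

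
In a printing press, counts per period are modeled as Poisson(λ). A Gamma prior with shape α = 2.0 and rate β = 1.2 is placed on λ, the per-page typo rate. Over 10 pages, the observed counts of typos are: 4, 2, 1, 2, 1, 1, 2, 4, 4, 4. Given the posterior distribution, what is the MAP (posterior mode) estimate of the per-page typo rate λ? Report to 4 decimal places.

With a Gamma(shape α, rate β) prior, the Poisson likelihood is conjugate: the posterior is Gamma(α + ΣXᵢ, β + n).
Sum of counts S = 25 over n = 10 pages.
Posterior: Gamma(α+S, β+n) = Gamma(2.0+25, 1.2+10) = Gamma(27.0, 11.2).
Mode of Gamma(α,β) for α≥1 is (α−1)/β = 26.0/11.2 = 2.3214.

2.3214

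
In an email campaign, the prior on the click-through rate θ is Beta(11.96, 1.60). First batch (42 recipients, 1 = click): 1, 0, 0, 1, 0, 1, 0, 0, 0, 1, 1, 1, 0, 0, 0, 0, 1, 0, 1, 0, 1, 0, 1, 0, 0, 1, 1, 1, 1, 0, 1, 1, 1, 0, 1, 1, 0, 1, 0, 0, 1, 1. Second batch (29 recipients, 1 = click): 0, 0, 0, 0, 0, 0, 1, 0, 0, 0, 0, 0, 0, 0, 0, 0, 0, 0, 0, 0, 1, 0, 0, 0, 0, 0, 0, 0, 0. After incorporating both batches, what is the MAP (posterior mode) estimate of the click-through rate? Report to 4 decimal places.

The Beta prior is conjugate to a Binomial/Bernoulli likelihood; the update adds successes to α and failures to β.
After batch 1: Beta(11.96+22, 1.60+20) = Beta(33.96, 21.60).
After batch 2: Beta(33.96+2, 21.60+27) = Beta(35.96, 48.60).
Mode of Beta(a,b) for a,b>1 is (a−1)/(a+b−2) = 34.96/82.56 = 0.4234.

0.4234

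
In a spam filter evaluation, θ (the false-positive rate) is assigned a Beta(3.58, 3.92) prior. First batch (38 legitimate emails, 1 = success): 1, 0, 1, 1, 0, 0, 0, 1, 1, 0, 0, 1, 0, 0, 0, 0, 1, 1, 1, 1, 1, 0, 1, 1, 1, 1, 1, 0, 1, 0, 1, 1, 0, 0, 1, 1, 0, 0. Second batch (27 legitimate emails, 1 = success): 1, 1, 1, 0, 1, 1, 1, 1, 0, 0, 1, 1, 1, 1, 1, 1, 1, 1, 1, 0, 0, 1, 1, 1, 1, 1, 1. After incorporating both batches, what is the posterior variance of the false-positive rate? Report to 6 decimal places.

The Beta prior is conjugate to a Binomial/Bernoulli likelihood; the update adds successes to α and failures to β.
After batch 1: Beta(3.58+21, 3.92+17) = Beta(24.58, 20.92).
After batch 2: Beta(24.58+22, 20.92+5) = Beta(46.58, 25.92).
Var = αβ/((α+β)²(α+β+1)) = 46.58·25.92/(72.50²·73.50) = 0.003125.

0.003125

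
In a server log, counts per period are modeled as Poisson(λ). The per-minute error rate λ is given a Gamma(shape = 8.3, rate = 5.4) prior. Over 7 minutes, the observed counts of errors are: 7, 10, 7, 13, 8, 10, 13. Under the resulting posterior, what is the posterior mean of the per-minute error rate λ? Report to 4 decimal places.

6.1532

With a Gamma(shape α, rate β) prior, the Poisson likelihood is conjugate: the posterior is Gamma(α + ΣXᵢ, β + n).
Sum of counts S = 68 over n = 7 minutes.
Posterior: Gamma(α+S, β+n) = Gamma(8.3+68, 5.4+7) = Gamma(76.3, 12.4).
Posterior mean = α/β = 76.3/12.4 = 6.1532.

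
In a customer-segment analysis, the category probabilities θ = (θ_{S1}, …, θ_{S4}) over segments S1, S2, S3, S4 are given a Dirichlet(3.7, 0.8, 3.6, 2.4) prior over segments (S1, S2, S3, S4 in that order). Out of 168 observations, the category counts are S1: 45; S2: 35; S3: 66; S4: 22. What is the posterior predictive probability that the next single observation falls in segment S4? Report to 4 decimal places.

0.1367

The Dirichlet prior is conjugate to the Multinomial likelihood: each posterior αⱼ = prior αⱼ + observed count nⱼ.
Posterior concentration: (48.7, 35.8, 69.6, 24.4), total = 178.5.
P(next = S4 | data) = α_{S4}/Σα = 0.1367.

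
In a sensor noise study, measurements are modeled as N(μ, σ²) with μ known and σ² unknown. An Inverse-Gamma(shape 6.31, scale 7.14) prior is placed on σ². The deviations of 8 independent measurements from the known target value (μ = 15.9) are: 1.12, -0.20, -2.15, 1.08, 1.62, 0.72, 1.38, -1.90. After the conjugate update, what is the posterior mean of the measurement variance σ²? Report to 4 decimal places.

With known mean μ and an Inverse-Gamma(α, β) prior on σ², the Normal likelihood is conjugate: posterior is Inv-Gamma(α + n/2, β + Σ(xᵢ−μ)²/2).
Σ(xᵢ−μ)² = (1.12)² + (-0.20)² + (-2.15)² + (1.08)² + (1.62)² + (0.72)² + (1.38)² + (-1.90)² = 15.7405.
Posterior: Inv-Gamma(6.31 + 8/2, 7.14 + 15.7405/2) = Inv-Gamma(10.31, 15.01025).
E[σ²|data] = β/(α−1) = 15.01025/9.31 = 1.6123.

1.6123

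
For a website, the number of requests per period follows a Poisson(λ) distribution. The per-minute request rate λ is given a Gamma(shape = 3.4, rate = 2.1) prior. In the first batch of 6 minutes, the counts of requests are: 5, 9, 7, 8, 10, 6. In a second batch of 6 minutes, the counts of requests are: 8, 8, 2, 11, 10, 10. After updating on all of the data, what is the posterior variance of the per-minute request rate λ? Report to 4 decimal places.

With a Gamma(shape α, rate β) prior, the Poisson likelihood is conjugate: the posterior is Gamma(α + ΣXᵢ, β + n).
Batch 1: sum of counts S = 45 over n = 6 minutes.
After batch 1: Gamma(α+S, β+n) = Gamma(3.4+45, 2.1+6) = Gamma(48.4, 8.1).
Batch 2: sum of counts S = 49 over n = 6 minutes.
After batch 2: Gamma(α+S, β+n) = Gamma(48.4+49, 8.1+6) = Gamma(97.4, 14.1).
Var = α/β² = 97.4/14.1² = 0.4899.

0.4899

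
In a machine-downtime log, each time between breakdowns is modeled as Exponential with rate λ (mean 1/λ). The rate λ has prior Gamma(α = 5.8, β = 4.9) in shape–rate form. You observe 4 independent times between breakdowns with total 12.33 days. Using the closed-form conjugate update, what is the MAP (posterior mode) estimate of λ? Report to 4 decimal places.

With a Gamma(shape α, rate β) prior on the exponential rate λ, the posterior after n observations with total T = Σxᵢ is Gamma(α+n, β+T).
Posterior: Gamma(5.8+4, 4.9+12.33) = Gamma(9.8, 17.23).
Mode = (α−1)/β = 0.5107.

0.5107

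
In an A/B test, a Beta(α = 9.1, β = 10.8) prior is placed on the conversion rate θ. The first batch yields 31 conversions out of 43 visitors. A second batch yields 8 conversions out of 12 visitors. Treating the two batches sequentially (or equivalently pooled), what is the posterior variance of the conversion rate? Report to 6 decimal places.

The Beta prior is conjugate to a Binomial/Bernoulli likelihood; the update adds successes to α and failures to β.
After batch 1: Beta(9.1+31, 10.8+12) = Beta(40.1, 22.8).
After batch 2: Beta(40.1+8, 22.8+4) = Beta(48.1, 26.8).
Var = αβ/((α+β)²(α+β+1)) = 48.1·26.8/(74.9²·75.9) = 0.003027.

0.003027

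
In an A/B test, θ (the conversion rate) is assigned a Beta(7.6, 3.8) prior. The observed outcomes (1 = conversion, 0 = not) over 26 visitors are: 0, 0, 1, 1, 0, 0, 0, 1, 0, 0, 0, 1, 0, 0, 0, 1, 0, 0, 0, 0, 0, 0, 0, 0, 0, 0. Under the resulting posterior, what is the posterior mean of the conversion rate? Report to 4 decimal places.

0.3369

The Beta prior is conjugate to a Binomial/Bernoulli likelihood; the update adds successes to α and failures to β.
Posterior: Beta(α+k, β+n−k) = Beta(7.6+5, 3.8+21) = Beta(12.6, 24.8).
Posterior mean = α/(α+β) = 12.6/37.4 = 0.3369.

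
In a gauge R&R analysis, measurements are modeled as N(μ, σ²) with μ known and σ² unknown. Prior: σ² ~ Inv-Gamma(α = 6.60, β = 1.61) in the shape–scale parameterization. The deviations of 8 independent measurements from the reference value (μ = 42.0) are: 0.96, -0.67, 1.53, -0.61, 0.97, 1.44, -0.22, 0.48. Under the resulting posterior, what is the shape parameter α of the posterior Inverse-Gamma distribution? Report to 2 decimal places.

With known mean μ and an Inverse-Gamma(α, β) prior on σ², the Normal likelihood is conjugate: posterior is Inv-Gamma(α + n/2, β + Σ(xᵢ−μ)²/2).
Σ(xᵢ−μ)² = (0.96)² + (-0.67)² + (1.53)² + (-0.61)² + (0.97)² + (1.44)² + (-0.22)² + (0.48)² = 7.3768.
Posterior: Inv-Gamma(6.60 + 8/2, 1.61 + 7.3768/2) = Inv-Gamma(10.60, 5.29840).
Posterior α = 10.60.

10.60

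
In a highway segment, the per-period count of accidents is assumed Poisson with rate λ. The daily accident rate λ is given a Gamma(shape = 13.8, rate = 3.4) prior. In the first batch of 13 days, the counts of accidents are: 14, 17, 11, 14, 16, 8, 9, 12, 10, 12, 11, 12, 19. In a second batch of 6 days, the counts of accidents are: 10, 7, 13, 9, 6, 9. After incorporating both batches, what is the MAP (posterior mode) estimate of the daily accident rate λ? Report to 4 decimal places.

10.3482

With a Gamma(shape α, rate β) prior, the Poisson likelihood is conjugate: the posterior is Gamma(α + ΣXᵢ, β + n).
Batch 1: sum of counts S = 165 over n = 13 days.
After batch 1: Gamma(α+S, β+n) = Gamma(13.8+165, 3.4+13) = Gamma(178.8, 16.4).
Batch 2: sum of counts S = 54 over n = 6 days.
After batch 2: Gamma(α+S, β+n) = Gamma(178.8+54, 16.4+6) = Gamma(232.8, 22.4).
Mode of Gamma(α,β) for α≥1 is (α−1)/β = 231.8/22.4 = 10.3482.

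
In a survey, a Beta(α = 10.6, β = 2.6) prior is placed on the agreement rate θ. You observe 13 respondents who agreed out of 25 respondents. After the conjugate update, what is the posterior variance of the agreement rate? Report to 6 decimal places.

The Beta prior is conjugate to a Binomial/Bernoulli likelihood; the update adds successes to α and failures to β.
Posterior: Beta(α+k, β+n−k) = Beta(10.6+13, 2.6+12) = Beta(23.6, 14.6).
Var = αβ/((α+β)²(α+β+1)) = 23.6·14.6/(38.2²·39.2) = 0.006024.

0.006024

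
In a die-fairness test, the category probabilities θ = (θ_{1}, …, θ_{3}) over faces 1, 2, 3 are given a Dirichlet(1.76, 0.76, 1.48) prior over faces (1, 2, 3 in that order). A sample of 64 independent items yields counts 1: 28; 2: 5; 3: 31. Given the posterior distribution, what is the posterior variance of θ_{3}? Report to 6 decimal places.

The Dirichlet prior is conjugate to the Multinomial likelihood: each posterior αⱼ = prior αⱼ + observed count nⱼ.
Posterior concentration: (29.76, 5.76, 32.48), total = 68.00.
Var[θ_j] = α_j(Σα−α_j)/((Σα)²(Σα+1)) = 32.48·35.52/(68.00²·69.00) = 0.003616.

0.003616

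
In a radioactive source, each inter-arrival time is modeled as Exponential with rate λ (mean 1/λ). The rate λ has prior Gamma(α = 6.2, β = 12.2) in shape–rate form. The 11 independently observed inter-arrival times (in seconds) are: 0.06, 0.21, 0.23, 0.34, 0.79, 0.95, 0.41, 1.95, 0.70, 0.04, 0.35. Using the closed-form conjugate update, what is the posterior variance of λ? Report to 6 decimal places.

With a Gamma(shape α, rate β) prior on the exponential rate λ, the posterior after n observations with total T = Σxᵢ is Gamma(α+n, β+T).
Sum of observations T = 6.03 seconds; n = 11.
Posterior: Gamma(6.2+11, 12.2+6.03) = Gamma(17.2, 18.23).
Var = α/β² = 0.051755.

0.051755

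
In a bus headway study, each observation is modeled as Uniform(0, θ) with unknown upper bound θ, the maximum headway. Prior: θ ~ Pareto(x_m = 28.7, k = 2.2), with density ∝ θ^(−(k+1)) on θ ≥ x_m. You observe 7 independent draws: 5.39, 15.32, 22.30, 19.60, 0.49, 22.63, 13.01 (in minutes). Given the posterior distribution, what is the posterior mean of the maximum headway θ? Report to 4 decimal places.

A Pareto(scale x_m, shape k) prior on the upper bound θ of Uniform(0, θ) is conjugate: posterior is Pareto(max(x_m, max xᵢ), k + n).
Sample maximum = 22.63; prior scale x_m = 28.7 → posterior scale = max = 28.70.
Posterior shape = 2.2 + 7 = 9.2.
E[θ|data] = k·x_m/(k−1) = 9.2·28.70/8.2 = 32.2000.

32.2000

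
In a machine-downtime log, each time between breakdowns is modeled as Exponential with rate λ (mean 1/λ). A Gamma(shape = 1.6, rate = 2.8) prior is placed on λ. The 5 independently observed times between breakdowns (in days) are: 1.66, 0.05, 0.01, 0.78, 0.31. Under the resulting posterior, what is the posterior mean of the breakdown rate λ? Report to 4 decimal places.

With a Gamma(shape α, rate β) prior on the exponential rate λ, the posterior after n observations with total T = Σxᵢ is Gamma(α+n, β+T).
Sum of observations T = 2.81 days; n = 5.
Posterior: Gamma(1.6+5, 2.8+2.81) = Gamma(6.6, 5.61).
Posterior mean of λ = α/β = 6.6/5.61 = 1.1765.

1.1765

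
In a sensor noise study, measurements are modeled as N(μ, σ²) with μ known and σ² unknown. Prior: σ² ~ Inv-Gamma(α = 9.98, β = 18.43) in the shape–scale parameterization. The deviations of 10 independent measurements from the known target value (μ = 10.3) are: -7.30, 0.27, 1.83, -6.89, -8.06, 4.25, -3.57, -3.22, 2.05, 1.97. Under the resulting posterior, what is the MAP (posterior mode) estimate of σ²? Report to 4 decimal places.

With known mean μ and an Inverse-Gamma(α, β) prior on σ², the Normal likelihood is conjugate: posterior is Inv-Gamma(α + n/2, β + Σ(xᵢ−μ)²/2).
Σ(xᵢ−μ)² = (-7.30)² + (0.27)² + (1.83)² + (-6.89)² + (-8.06)² + (4.25)² + (-3.57)² + (-3.22)² + (2.05)² + (1.97)² = 218.4067.
Posterior: Inv-Gamma(9.98 + 10/2, 18.43 + 218.4067/2) = Inv-Gamma(14.98, 127.63335).
Mode = β/(α+1) = 127.63335/15.98 = 7.9871.

7.9871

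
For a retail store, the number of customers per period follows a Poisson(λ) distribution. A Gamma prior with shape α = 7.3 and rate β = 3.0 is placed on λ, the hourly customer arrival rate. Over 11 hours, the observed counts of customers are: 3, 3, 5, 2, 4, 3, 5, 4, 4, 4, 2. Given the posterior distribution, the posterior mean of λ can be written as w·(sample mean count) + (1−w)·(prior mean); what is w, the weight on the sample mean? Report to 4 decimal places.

With a Gamma(shape α, rate β) prior, the Poisson likelihood is conjugate: the posterior is Gamma(α + ΣXᵢ, β + n).
Posterior mean = (α₀+S)/(β₀+n) = [n/(β₀+n)]·(S/n) + [β₀/(β₀+n)]·(α₀/β₀), so only n and β₀ enter the weight.
Weight on data w = n/(β₀+n) = 11/(3.0+11) = 11/14.0 = 0.7857.

0.7857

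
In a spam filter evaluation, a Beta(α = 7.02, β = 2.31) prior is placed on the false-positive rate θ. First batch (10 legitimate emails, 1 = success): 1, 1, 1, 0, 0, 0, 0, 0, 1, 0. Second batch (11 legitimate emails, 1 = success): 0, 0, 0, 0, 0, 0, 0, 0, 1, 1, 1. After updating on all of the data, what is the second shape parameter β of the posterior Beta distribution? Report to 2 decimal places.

The Beta prior is conjugate to a Binomial/Bernoulli likelihood; the update adds successes to α and failures to β.
After batch 1: Beta(7.02+4, 2.31+6) = Beta(11.02, 8.31).
After batch 2: Beta(11.02+3, 8.31+8) = Beta(14.02, 16.31).
Posterior β = 16.31.

16.31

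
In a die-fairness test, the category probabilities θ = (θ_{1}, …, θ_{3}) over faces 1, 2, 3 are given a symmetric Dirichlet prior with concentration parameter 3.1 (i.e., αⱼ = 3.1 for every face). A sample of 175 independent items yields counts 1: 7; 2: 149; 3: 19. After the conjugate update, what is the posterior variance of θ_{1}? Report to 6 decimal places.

0.000280

The Dirichlet prior is conjugate to the Multinomial likelihood: each posterior αⱼ = prior αⱼ + observed count nⱼ.
Posterior concentration: (10.1, 152.1, 22.1), total = 184.3.
Var[θ_j] = α_j(Σα−α_j)/((Σα)²(Σα+1)) = 10.1·174.2/(184.3²·185.3) = 0.000280.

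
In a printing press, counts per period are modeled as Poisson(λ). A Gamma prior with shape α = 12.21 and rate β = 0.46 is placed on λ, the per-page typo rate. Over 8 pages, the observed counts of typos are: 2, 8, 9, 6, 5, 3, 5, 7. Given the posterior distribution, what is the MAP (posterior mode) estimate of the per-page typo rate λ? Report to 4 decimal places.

With a Gamma(shape α, rate β) prior, the Poisson likelihood is conjugate: the posterior is Gamma(α + ΣXᵢ, β + n).
Sum of counts S = 45 over n = 8 pages.
Posterior: Gamma(α+S, β+n) = Gamma(12.21+45, 0.46+8) = Gamma(57.21, 8.46).
Mode of Gamma(α,β) for α≥1 is (α−1)/β = 56.21/8.46 = 6.6442.

6.6442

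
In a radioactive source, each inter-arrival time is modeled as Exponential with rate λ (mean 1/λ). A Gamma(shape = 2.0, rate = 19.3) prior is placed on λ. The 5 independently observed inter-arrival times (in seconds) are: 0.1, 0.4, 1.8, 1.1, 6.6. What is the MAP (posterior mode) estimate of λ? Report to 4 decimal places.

0.2048

With a Gamma(shape α, rate β) prior on the exponential rate λ, the posterior after n observations with total T = Σxᵢ is Gamma(α+n, β+T).
Sum of observations T = 10.0 seconds; n = 5.
Posterior: Gamma(2.0+5, 19.3+10.0) = Gamma(7.0, 29.3).
Mode = (α−1)/β = 0.2048.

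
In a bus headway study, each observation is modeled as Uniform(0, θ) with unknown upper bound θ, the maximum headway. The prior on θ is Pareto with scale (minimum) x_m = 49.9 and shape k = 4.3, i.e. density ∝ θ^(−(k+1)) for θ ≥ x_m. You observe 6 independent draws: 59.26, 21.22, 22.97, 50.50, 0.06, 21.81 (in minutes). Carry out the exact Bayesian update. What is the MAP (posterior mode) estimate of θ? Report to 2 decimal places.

A Pareto(scale x_m, shape k) prior on the upper bound θ of Uniform(0, θ) is conjugate: posterior is Pareto(max(x_m, max xᵢ), k + n).
Sample maximum = 59.26; prior scale x_m = 49.9 → posterior scale = max = 59.26.
Posterior shape = 4.3 + 6 = 10.3.
The Pareto density is decreasing on [x_m, ∞), so the mode is x_m = 59.26.

59.26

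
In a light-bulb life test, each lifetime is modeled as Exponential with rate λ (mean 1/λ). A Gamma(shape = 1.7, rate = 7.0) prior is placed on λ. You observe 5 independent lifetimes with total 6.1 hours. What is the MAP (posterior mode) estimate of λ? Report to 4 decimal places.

0.4351

With a Gamma(shape α, rate β) prior on the exponential rate λ, the posterior after n observations with total T = Σxᵢ is Gamma(α+n, β+T).
Posterior: Gamma(1.7+5, 7.0+6.1) = Gamma(6.7, 13.1).
Mode = (α−1)/β = 0.4351.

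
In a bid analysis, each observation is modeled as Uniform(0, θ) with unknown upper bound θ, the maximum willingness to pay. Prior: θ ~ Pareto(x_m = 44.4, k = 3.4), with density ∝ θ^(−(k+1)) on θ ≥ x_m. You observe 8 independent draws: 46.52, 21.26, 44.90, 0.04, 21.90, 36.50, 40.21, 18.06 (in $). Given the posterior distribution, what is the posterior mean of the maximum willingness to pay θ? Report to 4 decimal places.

A Pareto(scale x_m, shape k) prior on the upper bound θ of Uniform(0, θ) is conjugate: posterior is Pareto(max(x_m, max xᵢ), k + n).
Sample maximum = 46.52; prior scale x_m = 44.4 → posterior scale = max = 46.52.
Posterior shape = 3.4 + 8 = 11.4.
E[θ|data] = k·x_m/(k−1) = 11.4·46.52/10.4 = 50.9931.

50.9931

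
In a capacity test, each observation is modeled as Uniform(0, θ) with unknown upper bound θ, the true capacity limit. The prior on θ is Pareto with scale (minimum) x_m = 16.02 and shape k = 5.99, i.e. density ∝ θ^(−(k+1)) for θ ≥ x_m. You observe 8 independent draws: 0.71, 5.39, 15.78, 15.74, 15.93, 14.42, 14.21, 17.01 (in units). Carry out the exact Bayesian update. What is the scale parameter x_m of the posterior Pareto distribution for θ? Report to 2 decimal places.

17.01

A Pareto(scale x_m, shape k) prior on the upper bound θ of Uniform(0, θ) is conjugate: posterior is Pareto(max(x_m, max xᵢ), k + n).
Sample maximum = 17.01; prior scale x_m = 16.02 → posterior scale = max = 17.01.
Posterior shape = 5.99 + 8 = 13.99.
Posterior scale x_m = 17.01.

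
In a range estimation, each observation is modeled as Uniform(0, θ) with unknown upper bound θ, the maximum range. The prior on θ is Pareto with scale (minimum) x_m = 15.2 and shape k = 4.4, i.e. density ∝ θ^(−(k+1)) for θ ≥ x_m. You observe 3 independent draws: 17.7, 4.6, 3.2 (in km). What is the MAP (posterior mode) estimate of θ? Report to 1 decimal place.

A Pareto(scale x_m, shape k) prior on the upper bound θ of Uniform(0, θ) is conjugate: posterior is Pareto(max(x_m, max xᵢ), k + n).
Sample maximum = 17.7; prior scale x_m = 15.2 → posterior scale = max = 17.7.
Posterior shape = 4.4 + 3 = 7.4.
The Pareto density is decreasing on [x_m, ∞), so the mode is x_m = 17.7.

17.7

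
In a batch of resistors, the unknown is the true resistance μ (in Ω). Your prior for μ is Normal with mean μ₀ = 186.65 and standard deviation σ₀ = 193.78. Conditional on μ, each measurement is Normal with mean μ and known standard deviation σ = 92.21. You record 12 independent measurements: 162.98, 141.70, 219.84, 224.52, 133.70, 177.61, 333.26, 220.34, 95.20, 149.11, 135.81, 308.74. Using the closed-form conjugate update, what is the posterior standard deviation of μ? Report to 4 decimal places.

26.3711

For Normal data with known variance σ², a Normal(μ₀, σ₀²) prior on μ is conjugate. Posterior precision = 1/σ₀² + n/σ²; posterior mean is the precision-weighted average of μ₀ and x̄.
σ₀² = 193.78² = 37550.6884, σ² = 92.21² = 8502.6841; σ² + n·σ₀² = 8502.6841 + 12·37550.6884 = 459110.9449.
Posterior precision = 1/σ₀² + n/σ² = 1/37550.6884 + 12/8502.6841 = (σ² + n·σ₀²)/(σ₀²σ²) = 459110.9449/(37550.6884·8502.6841); posterior variance σₙ² = σ₀²σ²/(σ² + n·σ₀²) = 37550.6884·8502.6841/459110.9449 = 695.434611.
Posterior SD = √σₙ² = √(37550.6884·8502.6841/459110.9449) = 26.3711.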